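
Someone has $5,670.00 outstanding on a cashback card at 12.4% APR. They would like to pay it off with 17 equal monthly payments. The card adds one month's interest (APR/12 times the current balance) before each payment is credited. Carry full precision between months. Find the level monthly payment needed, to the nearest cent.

$365.40

Monthly rate r = 12.4%/12 = 1.03333% = 0.0103333.
Level-payment amortization: P = B₀·r / (1 − (1+r)^(−n)) = 5670.00·0.0103333 / (1 − 1.01033^(−17)).
Denominator 1 − (1+r)^(−17) = 0.160345902.
P = 58.59 / 0.160345902 ≈ 365.40.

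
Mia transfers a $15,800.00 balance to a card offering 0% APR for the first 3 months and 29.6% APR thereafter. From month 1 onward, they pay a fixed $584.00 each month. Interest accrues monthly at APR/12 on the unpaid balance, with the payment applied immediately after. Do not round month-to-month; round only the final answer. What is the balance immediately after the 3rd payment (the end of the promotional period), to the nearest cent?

Promo months 1–3 at r₀ = 0%/12 = 0; months 4+ at r₁ = 29.6%/12 = 0.0246667.
After month 3 (no interest yet): B = $15,800.00 − 3·$584.00 = $14,048.00.

$14,048.00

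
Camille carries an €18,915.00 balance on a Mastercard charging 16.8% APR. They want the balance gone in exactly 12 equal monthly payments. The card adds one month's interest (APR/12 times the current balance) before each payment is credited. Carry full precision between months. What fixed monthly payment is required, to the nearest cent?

Monthly rate r = 16.8%/12 = 1.4% = 0.014.
Level-payment amortization: P = B₀·r / (1 − (1+r)^(−n)) = 18915.00·0.014 / (1 − 1.014^(−12)).
Denominator 1 − (1+r)^(−12) = 0.153660637.
P = 264.81 / 0.153660637 ≈ 1723.34.

€1,723.34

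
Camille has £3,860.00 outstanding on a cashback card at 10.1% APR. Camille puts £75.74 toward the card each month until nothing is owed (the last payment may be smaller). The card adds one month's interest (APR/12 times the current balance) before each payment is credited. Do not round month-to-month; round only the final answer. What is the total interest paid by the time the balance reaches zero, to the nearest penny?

£1,203.00

Monthly rate r = 10.1%/12 = 0.841667% = 0.00841667.
Payoff takes n = ⌈−ln(1 − rB₀/P)/ln(1+r)⌉ = ⌈66.847⌉ = 67 payments; the last is £64.16.
Total paid = 66·£75.74 + £64.16 = £5,063.00.
Total interest = total paid − principal = £5,063.00 − £3,860.00 = £1,203.00.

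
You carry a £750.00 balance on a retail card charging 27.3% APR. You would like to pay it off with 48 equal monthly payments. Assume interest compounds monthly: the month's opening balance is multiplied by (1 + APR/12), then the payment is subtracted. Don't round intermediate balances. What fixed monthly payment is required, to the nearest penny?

Monthly rate r = 27.3%/12 = 2.275% = 0.02275.
Level-payment amortization: P = B₀·r / (1 − (1+r)^(−n)) = 750.00·0.02275 / (1 − 1.02275^(−48)).
Denominator 1 − (1+r)^(−48) = 0.660324231.
P = 17.0625 / 0.660324231 ≈ 25.84.

£25.84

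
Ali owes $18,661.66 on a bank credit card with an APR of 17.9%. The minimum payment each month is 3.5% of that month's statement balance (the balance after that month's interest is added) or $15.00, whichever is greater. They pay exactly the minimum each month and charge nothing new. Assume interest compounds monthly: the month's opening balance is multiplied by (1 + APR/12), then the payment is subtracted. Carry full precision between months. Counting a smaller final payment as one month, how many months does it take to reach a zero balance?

Monthly rate r = 17.9%/12 = 1.49167% = 0.0149167.
While 3.5% of the post-interest balance exceeds $15.00, each month B ← (B·(1+r))·(1 − 0.035), i.e. B shrinks by the factor (1+r)·0.965 = 0.97939.
This holds for months 1–182. Entering month 183 the balance is $421.94; 3.5% of the post-interest balance is now below $15.00, so the flat $15.00 minimum applies from here.
From month 183 a fixed $15.00 at rate r clears $421.94 in 37 more payments. Total: 182 + 37 = 219 months.

219 months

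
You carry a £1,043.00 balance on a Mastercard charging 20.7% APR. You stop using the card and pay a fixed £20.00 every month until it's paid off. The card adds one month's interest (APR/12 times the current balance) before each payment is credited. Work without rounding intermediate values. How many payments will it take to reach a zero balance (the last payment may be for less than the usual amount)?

135 months

Monthly rate r = 20.7%/12 = 1.725% = 0.01725.
Recurrence: B ← B·(1+r) − £20.00.
Month 1: interest £17.99; balance after payment £1,040.99.
Month 2: interest £17.96; balance after payment £1,038.95.
Closed form: n = −ln(1 − rB₀/P)/ln(1+r) = −ln(0.10041)/ln(1.01725) ≈ 134.391, so the balance reaches zero during payment 135.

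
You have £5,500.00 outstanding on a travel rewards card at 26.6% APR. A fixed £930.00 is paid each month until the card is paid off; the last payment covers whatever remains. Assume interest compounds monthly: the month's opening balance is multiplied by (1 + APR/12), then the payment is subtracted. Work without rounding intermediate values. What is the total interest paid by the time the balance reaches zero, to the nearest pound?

£463

Monthly rate r = 26.6%/12 = 2.21667% = 0.0221667.
Payoff takes n = ⌈−ln(1 − rB₀/P)/ln(1+r)⌉ = ⌈6.409⌉ = 7 payments; the last is £383.04.
Total paid = 6·£930.00 + £383.04 = £5,963.04.
Total interest = total paid − principal = £5,963.04 − £5,500.00 = £463.04.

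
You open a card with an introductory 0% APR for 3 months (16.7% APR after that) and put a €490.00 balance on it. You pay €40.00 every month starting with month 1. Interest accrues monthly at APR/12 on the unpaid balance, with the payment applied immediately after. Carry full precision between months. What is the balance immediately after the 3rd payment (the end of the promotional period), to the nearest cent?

Promo months 1–3 at r₀ = 0%/12 = 0; months 4+ at r₁ = 16.7%/12 = 0.0139167.
After month 3 (no interest yet): B = €490.00 − 3·€40.00 = €370.00.

€370.00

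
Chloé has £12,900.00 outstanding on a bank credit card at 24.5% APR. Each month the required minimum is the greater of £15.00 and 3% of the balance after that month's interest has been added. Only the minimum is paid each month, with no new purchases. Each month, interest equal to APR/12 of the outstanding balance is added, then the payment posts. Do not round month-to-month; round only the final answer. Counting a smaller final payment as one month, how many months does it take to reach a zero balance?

374 months

Monthly rate r = 24.5%/12 = 2.04167% = 0.0204167.
While 3% of the post-interest balance exceeds £15.00, each month B ← (B·(1+r))·(1 − 0.03), i.e. B shrinks by the factor (1+r)·0.97 = 0.9898.
This holds for months 1–320. Entering month 321 the balance is £485.69; 3% of the post-interest balance is now below £15.00, so the flat £15.00 minimum applies from here.
From month 321 a fixed £15.00 at rate r clears £485.69 in 54 more payments. Total: 320 + 54 = 374 months.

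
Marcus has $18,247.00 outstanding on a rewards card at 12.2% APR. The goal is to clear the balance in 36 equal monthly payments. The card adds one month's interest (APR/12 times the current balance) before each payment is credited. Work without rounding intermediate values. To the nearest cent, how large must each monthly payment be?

Monthly rate r = 12.2%/12 = 1.01667% = 0.0101667.
Level-payment amortization: P = B₀·r / (1 − (1+r)^(−n)) = 18247.00·0.0101667 / (1 − 1.01017^(−36)).
Denominator 1 − (1+r)^(−36) = 0.305214431.
P = 185.511 / 0.305214431 ≈ 607.81.

$607.81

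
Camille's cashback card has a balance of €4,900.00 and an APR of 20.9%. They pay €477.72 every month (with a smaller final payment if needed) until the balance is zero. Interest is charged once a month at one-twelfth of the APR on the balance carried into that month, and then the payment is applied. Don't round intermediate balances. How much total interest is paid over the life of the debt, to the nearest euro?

Monthly rate r = 20.9%/12 = 1.74167% = 0.0174167.
Payoff takes n = ⌈−ln(1 − rB₀/P)/ln(1+r)⌉ = ⌈11.398⌉ = 12 payments; the last is €190.90.
Total paid = 11·€477.72 + €190.90 = €5,445.82.
Total interest = total paid − principal = €5,445.82 − €4,900.00 = €545.82.

€546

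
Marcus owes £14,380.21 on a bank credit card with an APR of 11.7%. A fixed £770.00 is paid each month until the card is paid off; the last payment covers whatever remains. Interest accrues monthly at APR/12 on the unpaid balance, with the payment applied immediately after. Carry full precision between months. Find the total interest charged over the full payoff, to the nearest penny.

£1,571.61

Monthly rate r = 11.7%/12 = 0.975% = 0.00975.
Payoff takes n = ⌈−ln(1 − rB₀/P)/ln(1+r)⌉ = ⌈20.716⌉ = 21 payments; the last is £551.82.
Total paid = 20·£770.00 + £551.82 = £15,951.82.
Total interest = total paid − principal = £15,951.82 − £14,380.21 = £1,571.61.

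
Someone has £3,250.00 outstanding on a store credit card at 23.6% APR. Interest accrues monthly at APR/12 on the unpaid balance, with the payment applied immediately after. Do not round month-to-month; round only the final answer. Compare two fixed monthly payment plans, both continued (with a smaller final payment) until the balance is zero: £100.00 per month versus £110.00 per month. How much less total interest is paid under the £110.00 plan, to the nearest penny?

£319.90

Monthly rate r = 23.6%/12 = 1.96667% = 0.0196667.
At £100.00/mo: n = ⌈−ln(1 − rB₀/P)/ln(1+r)⌉ = 53 payments (last £34.10); total interest = total paid − £3,250.00 = £1,984.10.
At £110.00/mo: 45 payments (last £74.20); total interest £1,664.20.
Interest saved = £1,984.10 − £1,664.20 = £319.90.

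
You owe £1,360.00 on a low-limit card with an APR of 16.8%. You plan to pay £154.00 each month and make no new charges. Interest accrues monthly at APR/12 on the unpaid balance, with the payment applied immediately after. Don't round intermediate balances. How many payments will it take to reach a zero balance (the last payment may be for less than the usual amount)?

10 months

Monthly rate r = 16.8%/12 = 1.4% = 0.014.
Recurrence: B ← B·(1+r) − £154.00.
Month 1: interest £19.04; balance after payment £1,225.04.
Month 2: interest £17.15; balance after payment £1,088.19.
Closed form: n = −ln(1 − rB₀/P)/ln(1+r) = −ln(0.87636)/ln(1.014) ≈ 9.493, so the balance reaches zero during payment 10.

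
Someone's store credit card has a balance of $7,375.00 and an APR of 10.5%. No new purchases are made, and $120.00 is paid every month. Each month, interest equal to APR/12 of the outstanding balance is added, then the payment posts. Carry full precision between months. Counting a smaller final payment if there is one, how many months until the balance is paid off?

Monthly rate r = 10.5%/12 = 0.875% = 0.00875.
Recurrence: B ← B·(1+r) − $120.00.
Month 1: interest $64.53; balance after payment $7,319.53.
Month 2: interest $64.05; balance after payment $7,263.58.
Closed form: n = −ln(1 − rB₀/P)/ln(1+r) = −ln(0.46224)/ln(1.00875) ≈ 88.576, so the balance reaches zero during payment 89.

89 payments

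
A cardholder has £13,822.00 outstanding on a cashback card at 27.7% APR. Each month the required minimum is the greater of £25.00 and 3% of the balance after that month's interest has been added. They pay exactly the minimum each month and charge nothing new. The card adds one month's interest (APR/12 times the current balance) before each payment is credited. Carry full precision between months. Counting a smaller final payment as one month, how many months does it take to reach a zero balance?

Monthly rate r = 27.7%/12 = 2.30833% = 0.0230833.
While 3% of the post-interest balance exceeds £25.00, each month B ← (B·(1+r))·(1 − 0.03), i.e. B shrinks by the factor (1+r)·0.97 = 0.99239.
This holds for months 1–371. Entering month 372 the balance is £812.59; 3% of the post-interest balance is now below £25.00, so the flat £25.00 minimum applies from here.
From month 372 a fixed £25.00 at rate r clears £812.59 in 61 more payments. Total: 371 + 61 = 432 months.

432 months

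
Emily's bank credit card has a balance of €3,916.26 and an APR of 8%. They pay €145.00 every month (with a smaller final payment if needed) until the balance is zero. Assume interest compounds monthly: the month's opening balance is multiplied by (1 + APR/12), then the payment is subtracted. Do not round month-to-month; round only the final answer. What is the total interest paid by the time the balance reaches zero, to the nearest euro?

Monthly rate r = 8%/12 = 0.666667% = 0.00666667.
Payoff takes n = ⌈−ln(1 − rB₀/P)/ln(1+r)⌉ = ⌈29.877⌉ = 30 payments; the last is €127.27.
Total paid = 29·€145.00 + €127.27 = €4,332.27.
Total interest = total paid − principal = €4,332.27 − €3,916.26 = €416.01.

€416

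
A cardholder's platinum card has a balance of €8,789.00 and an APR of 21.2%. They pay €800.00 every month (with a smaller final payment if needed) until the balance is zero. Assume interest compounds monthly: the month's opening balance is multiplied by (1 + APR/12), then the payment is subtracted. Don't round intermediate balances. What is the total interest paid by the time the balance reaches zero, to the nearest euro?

€1,070

Monthly rate r = 21.2%/12 = 1.76667% = 0.0176667.
Payoff takes n = ⌈−ln(1 − rB₀/P)/ln(1+r)⌉ = ⌈12.322⌉ = 13 payments; the last is €258.93.
Total paid = 12·€800.00 + €258.93 = €9,858.93.
Total interest = total paid − principal = €9,858.93 − €8,789.00 = €1,069.93.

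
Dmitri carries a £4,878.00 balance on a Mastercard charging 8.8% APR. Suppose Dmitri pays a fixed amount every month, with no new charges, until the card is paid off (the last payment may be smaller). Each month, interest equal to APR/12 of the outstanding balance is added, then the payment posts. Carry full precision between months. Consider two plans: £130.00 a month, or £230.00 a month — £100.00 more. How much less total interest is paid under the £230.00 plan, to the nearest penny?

£404.42

Monthly rate r = 8.8%/12 = 0.733333% = 0.00733333.
At £130.00/mo: n = ⌈−ln(1 − rB₀/P)/ln(1+r)⌉ = 45 payments (last £5.85); total interest = total paid − £4,878.00 = £847.85.
At £230.00/mo: 24 payments (last £31.43); total interest £443.43.
Interest saved = £847.85 − £443.43 = £404.42.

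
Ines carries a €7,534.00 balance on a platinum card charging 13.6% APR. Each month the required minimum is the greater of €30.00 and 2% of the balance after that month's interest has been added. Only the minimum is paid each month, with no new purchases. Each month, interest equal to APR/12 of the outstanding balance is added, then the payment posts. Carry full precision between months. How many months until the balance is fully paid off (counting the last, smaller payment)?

255 months

Monthly rate r = 13.6%/12 = 1.13333% = 0.0113333.
While 2% of the post-interest balance exceeds €30.00, each month B ← (B·(1+r))·(1 − 0.02), i.e. B shrinks by the factor (1+r)·0.98 = 0.99111.
This holds for months 1–182. Entering month 183 the balance is €1,482.31; 2% of the post-interest balance is now below €30.00, so the flat €30.00 minimum applies from here.
From month 183 a fixed €30.00 at rate r clears €1,482.31 in 73 more payments. Total: 182 + 73 = 255 months.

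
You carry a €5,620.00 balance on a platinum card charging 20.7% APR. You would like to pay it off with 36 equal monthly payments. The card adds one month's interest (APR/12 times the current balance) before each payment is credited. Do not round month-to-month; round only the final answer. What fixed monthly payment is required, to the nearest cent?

Monthly rate r = 20.7%/12 = 1.725% = 0.01725.
Level-payment amortization: P = B₀·r / (1 − (1+r)^(−n)) = 5620.00·0.01725 / (1 − 1.01725^(−36)).
Denominator 1 − (1+r)^(−36) = 0.459739952.
P = 96.945 / 0.459739952 ≈ 210.87.

€210.87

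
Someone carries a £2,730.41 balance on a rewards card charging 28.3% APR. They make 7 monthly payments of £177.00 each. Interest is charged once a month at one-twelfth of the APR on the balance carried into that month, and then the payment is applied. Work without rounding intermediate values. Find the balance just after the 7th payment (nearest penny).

Monthly rate r = 28.3%/12 = 2.35833% = 0.0235833.
Each month: B ← B·(1+r) − £177.00.
Month 1: interest £64.39; balance after payment £2,617.80.
Month 2: interest £61.74; balance after payment £2,502.54.
Month 3: interest £59.02; balance after payment £2,384.56.
Month 4: interest £56.24; balance after payment £2,263.79.
Month 5: interest £53.39; balance after payment £2,140.18.
Month 6: interest £50.47; balance after payment £2,013.65.
Month 7: interest £47.49; balance after payment £1,884.14.

£1,884.14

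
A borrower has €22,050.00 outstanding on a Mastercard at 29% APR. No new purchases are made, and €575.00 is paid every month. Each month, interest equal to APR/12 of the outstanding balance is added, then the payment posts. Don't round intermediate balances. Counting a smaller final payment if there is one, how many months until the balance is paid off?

Monthly rate r = 29%/12 = 2.41667% = 0.0241667.
Recurrence: B ← B·(1+r) − €575.00.
Month 1: interest €532.88; balance after payment €22,007.88.
Month 2: interest €531.86; balance after payment €21,964.73.
Closed form: n = −ln(1 − rB₀/P)/ln(1+r) = −ln(0.073261)/ln(1.02417) ≈ 109.456, so the balance reaches zero during payment 110.

110 payments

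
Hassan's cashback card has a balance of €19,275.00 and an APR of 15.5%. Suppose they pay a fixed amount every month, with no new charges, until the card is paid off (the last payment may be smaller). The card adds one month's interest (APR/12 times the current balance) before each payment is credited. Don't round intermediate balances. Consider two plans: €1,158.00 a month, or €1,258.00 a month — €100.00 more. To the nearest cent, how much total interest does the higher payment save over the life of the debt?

€224.66

Monthly rate r = 15.5%/12 = 1.29167% = 0.0129167.
At €1,158.00/mo: n = ⌈−ln(1 − rB₀/P)/ln(1+r)⌉ = 19 payments (last €998.73); total interest = total paid − €19,275.00 = €2,567.73.
At €1,258.00/mo: 18 payments (last €232.07); total interest €2,343.07.
Interest saved = €2,567.73 − €2,343.07 = €224.66.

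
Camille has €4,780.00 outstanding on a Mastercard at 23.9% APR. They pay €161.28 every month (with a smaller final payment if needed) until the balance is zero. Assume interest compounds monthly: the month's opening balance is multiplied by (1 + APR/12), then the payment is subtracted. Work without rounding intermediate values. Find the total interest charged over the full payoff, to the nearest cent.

Monthly rate r = 23.9%/12 = 1.99167% = 0.0199167.
Payoff takes n = ⌈−ln(1 − rB₀/P)/ln(1+r)⌉ = ⌈45.246⌉ = 46 payments; the last is €40.04.
Total paid = 45·€161.28 + €40.04 = €7,297.64.
Total interest = total paid − principal = €7,297.64 − €4,780.00 = €2,517.64.

€2,517.64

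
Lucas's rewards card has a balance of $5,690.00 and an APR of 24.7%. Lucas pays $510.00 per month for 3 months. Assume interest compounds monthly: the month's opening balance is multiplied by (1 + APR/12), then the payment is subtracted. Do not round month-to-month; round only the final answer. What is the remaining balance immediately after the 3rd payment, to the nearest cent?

$4,486.93

Monthly rate r = 24.7%/12 = 2.05833% = 0.0205833.
Each month: B ← B·(1+r) − $510.00.
Month 1: interest $117.12; balance after payment $5,297.12.
Month 2: interest $109.03; balance after payment $4,896.15.
Month 3: interest $100.78; balance after payment $4,486.93.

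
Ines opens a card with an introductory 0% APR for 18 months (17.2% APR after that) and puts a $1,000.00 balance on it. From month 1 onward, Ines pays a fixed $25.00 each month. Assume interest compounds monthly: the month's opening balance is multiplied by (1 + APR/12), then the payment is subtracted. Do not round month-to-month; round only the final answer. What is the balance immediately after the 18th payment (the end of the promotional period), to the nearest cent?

Promo months 1–18 at r₀ = 0%/12 = 0; months 19+ at r₁ = 17.2%/12 = 0.0143333.
After month 18 (no interest yet): B = $1,000.00 − 18·$25.00 = $550.00.

$550.00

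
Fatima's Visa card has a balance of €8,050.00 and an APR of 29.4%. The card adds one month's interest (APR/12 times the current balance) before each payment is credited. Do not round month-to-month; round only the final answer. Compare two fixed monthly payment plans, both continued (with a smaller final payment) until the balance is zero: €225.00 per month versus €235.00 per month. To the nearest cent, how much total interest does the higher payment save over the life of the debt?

€1,699.07

Monthly rate r = 29.4%/12 = 2.45% = 0.0245.
At €225.00/mo: n = ⌈−ln(1 − rB₀/P)/ln(1+r)⌉ = 87 payments (last €96.98); total interest = total paid − €8,050.00 = €11,396.98.
At €235.00/mo: 76 payments (last €122.91); total interest €9,697.91.
Interest saved = €11,396.98 − €9,697.91 = €1,699.07.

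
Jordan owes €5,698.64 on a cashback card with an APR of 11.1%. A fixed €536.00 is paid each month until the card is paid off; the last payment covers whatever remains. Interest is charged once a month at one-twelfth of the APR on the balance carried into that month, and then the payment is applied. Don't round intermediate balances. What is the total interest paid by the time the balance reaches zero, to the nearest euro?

€328

Monthly rate r = 11.1%/12 = 0.925% = 0.00925.
Payoff takes n = ⌈−ln(1 − rB₀/P)/ln(1+r)⌉ = ⌈11.243⌉ = 12 payments; the last is €130.85.
Total paid = 11·€536.00 + €130.85 = €6,026.85.
Total interest = total paid − principal = €6,026.85 − €5,698.64 = €328.21.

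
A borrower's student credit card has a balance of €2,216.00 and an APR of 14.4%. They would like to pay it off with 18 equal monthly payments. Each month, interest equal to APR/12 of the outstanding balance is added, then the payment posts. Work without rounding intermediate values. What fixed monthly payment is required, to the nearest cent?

Monthly rate r = 14.4%/12 = 1.2% = 0.012.
Level-payment amortization: P = B₀·r / (1 − (1+r)^(−n)) = 2216.00·0.012 / (1 − 1.012^(−18)).
Denominator 1 − (1+r)^(−18) = 0.193228078.
P = 26.592 / 0.193228078 ≈ 137.62.

€137.62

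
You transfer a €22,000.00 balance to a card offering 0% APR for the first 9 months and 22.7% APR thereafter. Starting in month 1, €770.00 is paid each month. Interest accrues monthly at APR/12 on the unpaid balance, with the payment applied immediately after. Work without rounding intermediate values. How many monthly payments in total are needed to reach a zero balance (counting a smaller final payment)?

34 payments

Promo months 1–9 at r₀ = 0%/12 = 0; months 10+ at r₁ = 22.7%/12 = 0.0189167.
After month 9 (no interest yet): B = €22,000.00 − 9·€770.00 = €15,070.00.
Then at r₁ with €770.00/mo: n₂ = −ln(1 − r₁·B/P)/ln(1+r₁) ≈ 24.67 → 25 more payments.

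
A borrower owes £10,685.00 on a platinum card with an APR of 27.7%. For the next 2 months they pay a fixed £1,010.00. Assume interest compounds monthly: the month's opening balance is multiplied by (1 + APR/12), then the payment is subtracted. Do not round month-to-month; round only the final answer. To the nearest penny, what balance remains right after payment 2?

£9,140.67

Monthly rate r = 27.7%/12 = 2.30833% = 0.0230833.
Each month: B ← B·(1+r) − £1,010.00.
Month 1: interest £246.65; balance after payment £9,921.65.
Month 2: interest £229.02; balance after payment £9,140.67.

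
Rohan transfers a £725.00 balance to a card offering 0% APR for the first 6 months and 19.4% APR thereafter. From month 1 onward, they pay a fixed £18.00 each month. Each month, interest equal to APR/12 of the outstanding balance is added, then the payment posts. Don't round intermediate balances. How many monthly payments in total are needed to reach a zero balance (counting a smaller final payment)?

Promo months 1–6 at r₀ = 0%/12 = 0; months 7+ at r₁ = 19.4%/12 = 0.0161667.
After month 6 (no interest yet): B = £725.00 − 6·£18.00 = £617.00.
Then at r₁ with £18.00/mo: n₂ = −ln(1 − r₁·B/P)/ln(1+r₁) ≈ 50.37 → 51 more payments.

57 months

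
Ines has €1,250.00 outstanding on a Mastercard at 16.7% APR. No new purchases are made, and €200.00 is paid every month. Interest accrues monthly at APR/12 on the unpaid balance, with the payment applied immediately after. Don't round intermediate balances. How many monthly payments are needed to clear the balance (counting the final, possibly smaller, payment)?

Monthly rate r = 16.7%/12 = 1.39167% = 0.0139167.
Recurrence: B ← B·(1+r) − €200.00.
Month 1: interest €17.40; balance after payment €1,067.40.
Month 2: interest €14.85; balance after payment €882.25.
Closed form: n = −ln(1 − rB₀/P)/ln(1+r) = −ln(0.91302)/ln(1.01392) ≈ 6.584, so the balance reaches zero during payment 7.

7 months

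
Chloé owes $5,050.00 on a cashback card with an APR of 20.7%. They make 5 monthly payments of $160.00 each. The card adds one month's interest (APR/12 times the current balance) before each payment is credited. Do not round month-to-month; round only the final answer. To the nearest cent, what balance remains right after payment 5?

Monthly rate r = 20.7%/12 = 1.725% = 0.01725.
Each month: B ← B·(1+r) − $160.00.
Month 1: interest $87.11; balance after payment $4,977.11.
Month 2: interest $85.86; balance after payment $4,902.97.
Month 3: interest $84.58; balance after payment $4,827.54.
Month 4: interest $83.28; balance after payment $4,750.82.
Month 5: interest $81.95; balance after payment $4,672.77.

$4,672.77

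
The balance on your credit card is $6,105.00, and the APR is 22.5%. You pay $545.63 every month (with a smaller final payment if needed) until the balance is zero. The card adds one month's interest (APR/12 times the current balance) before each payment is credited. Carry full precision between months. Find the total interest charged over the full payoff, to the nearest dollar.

Monthly rate r = 22.5%/12 = 1.875% = 0.01875.
Payoff takes n = ⌈−ln(1 − rB₀/P)/ln(1+r)⌉ = ⌈12.675⌉ = 13 payments; the last is $369.51.
Total paid = 12·$545.63 + $369.51 = $6,917.07.
Total interest = total paid − principal = $6,917.07 − $6,105.00 = $812.07.

$812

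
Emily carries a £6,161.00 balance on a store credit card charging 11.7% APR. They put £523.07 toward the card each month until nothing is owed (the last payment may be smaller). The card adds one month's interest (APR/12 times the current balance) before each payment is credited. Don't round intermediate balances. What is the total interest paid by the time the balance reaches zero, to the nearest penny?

£415.89

Monthly rate r = 11.7%/12 = 0.975% = 0.00975.
Payoff takes n = ⌈−ln(1 − rB₀/P)/ln(1+r)⌉ = ⌈12.572⌉ = 13 payments; the last is £300.05.
Total paid = 12·£523.07 + £300.05 = £6,576.89.
Total interest = total paid − principal = £6,576.89 − £6,161.00 = £415.89.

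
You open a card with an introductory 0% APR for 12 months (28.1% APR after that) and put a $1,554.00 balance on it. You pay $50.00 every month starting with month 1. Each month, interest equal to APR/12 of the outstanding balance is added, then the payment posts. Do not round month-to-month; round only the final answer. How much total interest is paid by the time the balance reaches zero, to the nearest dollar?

Promo months 1–12 at r₀ = 0%/12 = 0; months 13+ at r₁ = 28.1%/12 = 0.0234167.
After month 12 (no interest yet): B = $1,554.00 − 12·$50.00 = $954.00.
Then at r₁ with $50.00/mo: n₂ = −ln(1 − r₁·B/P)/ln(1+r₁) ≈ 25.58 → 26 more payments.
Total paid = 37·$50.00 + $28.98 = $1,878.98; interest = $1,878.98 − $1,554.00 = $324.98.

$325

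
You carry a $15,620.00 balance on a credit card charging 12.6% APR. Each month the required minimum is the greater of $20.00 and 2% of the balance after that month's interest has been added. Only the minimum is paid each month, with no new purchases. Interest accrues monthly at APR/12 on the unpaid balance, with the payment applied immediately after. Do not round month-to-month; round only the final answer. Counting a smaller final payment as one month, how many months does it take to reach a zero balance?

353 months

Monthly rate r = 12.6%/12 = 1.05% = 0.0105.
While 2% of the post-interest balance exceeds $20.00, each month B ← (B·(1+r))·(1 − 0.02), i.e. B shrinks by the factor (1+r)·0.98 = 0.99029.
This holds for months 1–283. Entering month 284 the balance is $987.28; 2% of the post-interest balance is now below $20.00, so the flat $20.00 minimum applies from here.
From month 284 a fixed $20.00 at rate r clears $987.28 in 70 more payments. Total: 283 + 70 = 353 months.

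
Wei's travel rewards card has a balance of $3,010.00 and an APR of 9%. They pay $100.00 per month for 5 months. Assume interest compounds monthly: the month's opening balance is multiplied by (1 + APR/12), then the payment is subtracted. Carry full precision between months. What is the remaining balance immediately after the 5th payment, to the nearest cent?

Monthly rate r = 9%/12 = 0.75% = 0.0075.
Each month: B ← B·(1+r) − $100.00.
Month 1: interest $22.57; balance after payment $2,932.57.
Month 2: interest $21.99; balance after payment $2,854.57.
Month 3: interest $21.41; balance after payment $2,775.98.
Month 4: interest $20.82; balance after payment $2,696.80.
Month 5: interest $20.23; balance after payment $2,617.02.

$2,617.02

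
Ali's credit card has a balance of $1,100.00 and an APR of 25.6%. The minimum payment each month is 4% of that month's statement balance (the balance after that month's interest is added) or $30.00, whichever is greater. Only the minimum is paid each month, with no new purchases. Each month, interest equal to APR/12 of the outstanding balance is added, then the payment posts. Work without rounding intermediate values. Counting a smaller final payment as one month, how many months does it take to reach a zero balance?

Monthly rate r = 25.6%/12 = 2.13333% = 0.0213333.
While 4% of the post-interest balance exceeds $30.00, each month B ← (B·(1+r))·(1 − 0.04), i.e. B shrinks by the factor (1+r)·0.96 = 0.98048.
This holds for months 1–21. Entering month 22 the balance is $727.12; 4% of the post-interest balance is now below $30.00, so the flat $30.00 minimum applies from here.
From month 22 a fixed $30.00 at rate r clears $727.12 in 35 more payments. Total: 21 + 35 = 56 months.

56 months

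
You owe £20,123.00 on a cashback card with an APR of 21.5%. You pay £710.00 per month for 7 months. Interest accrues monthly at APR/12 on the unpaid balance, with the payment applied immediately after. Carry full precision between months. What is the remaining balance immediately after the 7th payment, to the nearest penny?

Monthly rate r = 21.5%/12 = 1.79167% = 0.0179167.
Each month: B ← B·(1+r) − £710.00.
Month 1: interest £360.54; balance after payment £19,773.54.
Month 2: interest £354.28; balance after payment £19,417.81.
Month 3: interest £347.90; balance after payment £19,055.72.
Month 4: interest £341.41; balance after payment £18,687.13.
Month 5: interest £334.81; balance after payment £18,311.94.
Month 6: interest £328.09; balance after payment £17,930.03.
Month 7: interest £321.25; balance after payment £17,541.28.

£17,541.28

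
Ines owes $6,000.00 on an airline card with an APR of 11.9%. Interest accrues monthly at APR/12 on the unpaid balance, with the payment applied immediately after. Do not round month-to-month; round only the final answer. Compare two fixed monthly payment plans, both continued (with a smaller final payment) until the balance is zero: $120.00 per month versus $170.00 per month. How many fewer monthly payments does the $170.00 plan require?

Monthly rate r = 11.9%/12 = 0.991667% = 0.00991667.
At $120.00/mo: n = ⌈−ln(1 − rB₀/P)/ln(1+r)⌉ = 70 payments (last $48.41); total interest = total paid − $6,000.00 = $2,328.41.
At $170.00/mo: 44 payments (last $111.60); total interest $1,421.60.
Payments saved = 70 − 44 = 26.

26 fewer payments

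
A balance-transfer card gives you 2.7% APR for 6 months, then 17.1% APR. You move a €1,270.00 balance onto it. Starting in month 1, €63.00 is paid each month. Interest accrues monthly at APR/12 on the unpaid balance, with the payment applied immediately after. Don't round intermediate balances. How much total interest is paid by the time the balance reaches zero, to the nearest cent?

Promo months 1–6 at r₀ = 2.7%/12 = 0.00225; months 7+ at r₁ = 17.1%/12 = 0.01425.
After month 6: iterate B ← B·(1+r₀) − €63.00 for 6 months → €907.11.
Then at r₁ with €63.00/mo: n₂ = −ln(1 − r₁·B/P)/ln(1+r₁) ≈ 16.23 → 17 more payments.
Total paid = 22·€63.00 + €14.54 = €1,400.54; interest = €1,400.54 − €1,270.00 = €130.54.

€130.54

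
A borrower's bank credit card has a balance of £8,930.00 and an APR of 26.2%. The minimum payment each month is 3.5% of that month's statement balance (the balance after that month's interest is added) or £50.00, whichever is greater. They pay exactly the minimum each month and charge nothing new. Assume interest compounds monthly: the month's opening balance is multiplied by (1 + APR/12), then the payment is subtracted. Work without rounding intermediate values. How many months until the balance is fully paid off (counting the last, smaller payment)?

176 months

Monthly rate r = 26.2%/12 = 2.18333% = 0.0218333.
While 3.5% of the post-interest balance exceeds £50.00, each month B ← (B·(1+r))·(1 − 0.035), i.e. B shrinks by the factor (1+r)·0.965 = 0.98607.
This holds for months 1–133. Entering month 134 the balance is £1,382.08; 3.5% of the post-interest balance is now below £50.00, so the flat £50.00 minimum applies from here.
From month 134 a fixed £50.00 at rate r clears £1,382.08 in 43 more payments. Total: 133 + 43 = 176 months.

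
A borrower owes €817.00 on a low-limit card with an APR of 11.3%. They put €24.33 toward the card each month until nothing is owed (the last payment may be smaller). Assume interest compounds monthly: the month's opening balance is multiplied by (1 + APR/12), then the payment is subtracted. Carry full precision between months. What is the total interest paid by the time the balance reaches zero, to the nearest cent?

€169.73

Monthly rate r = 11.3%/12 = 0.941667% = 0.00941667.
Payoff takes n = ⌈−ln(1 − rB₀/P)/ln(1+r)⌉ = ⌈40.555⌉ = 41 payments; the last is €13.53.
Total paid = 40·€24.33 + €13.53 = €986.73.
Total interest = total paid − principal = €986.73 − €817.00 = €169.73.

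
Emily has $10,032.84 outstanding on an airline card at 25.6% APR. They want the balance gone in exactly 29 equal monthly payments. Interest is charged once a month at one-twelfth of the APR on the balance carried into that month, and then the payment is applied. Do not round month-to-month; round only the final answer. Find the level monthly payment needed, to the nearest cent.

$467.51

Monthly rate r = 25.6%/12 = 2.13333% = 0.0213333.
Level-payment amortization: P = B₀·r / (1 − (1+r)^(−n)) = 10032.84·0.0213333 / (1 − 1.02133^(−29)).
Denominator 1 − (1+r)^(−29) = 0.457821466.
P = 214.034 / 0.457821466 ≈ 467.51.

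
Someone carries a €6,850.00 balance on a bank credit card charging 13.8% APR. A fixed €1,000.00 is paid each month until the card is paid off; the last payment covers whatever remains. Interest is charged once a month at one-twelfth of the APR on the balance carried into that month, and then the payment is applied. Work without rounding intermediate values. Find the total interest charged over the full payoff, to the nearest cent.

€326.64

Monthly rate r = 13.8%/12 = 1.15% = 0.0115.
Payoff takes n = ⌈−ln(1 − rB₀/P)/ln(1+r)⌉ = ⌈7.176⌉ = 8 payments; the last is €176.64.
Total paid = 7·€1,000.00 + €176.64 = €7,176.64.
Total interest = total paid − principal = €7,176.64 − €6,850.00 = €326.64.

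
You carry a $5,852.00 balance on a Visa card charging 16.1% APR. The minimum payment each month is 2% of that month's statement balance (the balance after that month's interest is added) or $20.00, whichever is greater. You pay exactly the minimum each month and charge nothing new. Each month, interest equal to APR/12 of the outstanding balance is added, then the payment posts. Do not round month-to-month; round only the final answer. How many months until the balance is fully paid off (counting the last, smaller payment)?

Monthly rate r = 16.1%/12 = 1.34167% = 0.0134167.
While 2% of the post-interest balance exceeds $20.00, each month B ← (B·(1+r))·(1 − 0.02), i.e. B shrinks by the factor (1+r)·0.98 = 0.99315.
This holds for months 1–259. Entering month 260 the balance is $986.19; 2% of the post-interest balance is now below $20.00, so the flat $20.00 minimum applies from here.
From month 260 a fixed $20.00 at rate r clears $986.19 in 82 more payments. Total: 259 + 82 = 341 months.

341 months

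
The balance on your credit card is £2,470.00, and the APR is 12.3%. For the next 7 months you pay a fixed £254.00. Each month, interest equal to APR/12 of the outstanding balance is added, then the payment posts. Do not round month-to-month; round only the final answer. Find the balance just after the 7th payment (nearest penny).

Monthly rate r = 12.3%/12 = 1.025% = 0.01025.
Each month: B ← B·(1+r) − £254.00.
Month 1: interest £25.32; balance after payment £2,241.32.
Month 2: interest £22.97; balance after payment £2,010.29.
Month 3: interest £20.61; balance after payment £1,776.90.
Month 4: interest £18.21; balance after payment £1,541.11.
Month 5: interest £15.80; balance after payment £1,302.91.
Month 6: interest £13.35; balance after payment £1,062.26.
Month 7: interest £10.89; balance after payment £819.15.

£819.15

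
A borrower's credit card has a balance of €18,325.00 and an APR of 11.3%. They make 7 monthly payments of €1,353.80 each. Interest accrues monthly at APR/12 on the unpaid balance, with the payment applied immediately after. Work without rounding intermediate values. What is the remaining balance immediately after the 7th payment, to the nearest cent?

Monthly rate r = 11.3%/12 = 0.941667% = 0.00941667.
Each month: B ← B·(1+r) − €1,353.80.
Month 1: interest €172.56; balance after payment €17,143.76.
Month 2: interest €161.44; balance after payment €15,951.40.
Month 3: interest €150.21; balance after payment €14,747.81.
Month 4: interest €138.88; balance after payment €13,532.88.
Month 5: interest €127.43; balance after payment €12,306.52.
Month 6: interest €115.89; balance after payment €11,068.60.
Month 7: interest €104.23; balance after payment €9,819.03.

€9,819.03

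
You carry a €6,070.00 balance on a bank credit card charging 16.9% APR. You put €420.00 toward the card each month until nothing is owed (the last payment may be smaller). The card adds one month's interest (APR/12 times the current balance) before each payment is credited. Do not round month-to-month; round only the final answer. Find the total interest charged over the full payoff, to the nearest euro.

€765

Monthly rate r = 16.9%/12 = 1.40833% = 0.0140833.
Payoff takes n = ⌈−ln(1 − rB₀/P)/ln(1+r)⌉ = ⌈16.273⌉ = 17 payments; the last is €115.13.
Total paid = 16·€420.00 + €115.13 = €6,835.13.
Total interest = total paid − principal = €6,835.13 − €6,070.00 = €765.13.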